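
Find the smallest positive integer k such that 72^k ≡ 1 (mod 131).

130

The order of 72 must divide p − 1 = 130 = 2 · 5 · 13.
Divisors: 1, 2, 5, 10, 13, 26, 65, 130.
Check each in increasing order: 72^1 ≡ 72;  72^2 ≡ 75;  72^5 ≡ 79;  72^10 ≡ 84;  72^13 ≡ 78;  72^26 ≡ 58;  72^65 ≡ 130;  72^130 ≡ 1.
Smallest exponent giving 1 is 130.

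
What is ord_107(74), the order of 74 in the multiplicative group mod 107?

106

The order of 74 must divide p − 1 = 106 = 2 · 53.
Divisors: 1, 2, 53, 106.
Check each in increasing order: 74^1 ≡ 74;  74^2 ≡ 19;  74^53 ≡ 106;  74^106 ≡ 1.
Smallest exponent giving 1 is 106.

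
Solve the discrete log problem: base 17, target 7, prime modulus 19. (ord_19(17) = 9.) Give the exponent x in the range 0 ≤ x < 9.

6

Successive powers of 17 modulo 19:
  17^0=1  17^1=17  17^2=4  17^3=11  17^4=16  17^5=6
  17^6=7
So 17^6 ≡ 7 (mod 19), giving x = 6.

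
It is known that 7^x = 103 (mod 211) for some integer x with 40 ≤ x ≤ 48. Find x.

Compute 7^40 mod 211 = 178, then multiply by 7 repeatedly:
  7^40=178  7^41=191  7^42=71  7^43=75  7^44=103
Found 103 at exponent 44.

44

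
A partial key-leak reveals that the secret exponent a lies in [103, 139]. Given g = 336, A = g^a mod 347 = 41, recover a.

129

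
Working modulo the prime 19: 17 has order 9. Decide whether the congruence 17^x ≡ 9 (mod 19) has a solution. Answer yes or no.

⟨17⟩ has order 9; its elements mod 19 are {1, 4, 5, 6, 7, 9, 11, 16, 17}.
9 is in this set.

yes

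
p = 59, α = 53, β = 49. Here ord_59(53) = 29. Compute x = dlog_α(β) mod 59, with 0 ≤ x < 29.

28

Successive powers of 53 modulo 59:
  53^0=1  53^1=53  53^2=36  53^3=20  53^4=57  53^5=12
  53^6=46  53^7=19  53^8=4  53^9=35  53^10=26  53^11=21
  53^12=51  53^13=48  53^14=7  53^15=17  53^16=16  53^17=22
  53^18=45  53^19=25  53^20=27  53^21=15  53^22=28  53^23=9
  53^24=5  53^25=29  53^26=3  53^27=41  53^28=49
So 53^28 ≡ 49 (mod 59), giving x = 28.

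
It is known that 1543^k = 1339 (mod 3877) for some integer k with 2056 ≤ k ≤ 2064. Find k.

Compute 1543^2056 mod 3877 = 3170, then multiply by 1543 repeatedly:
  1543^2056=3170  1543^2057=2413  1543^2058=1339
Found 1339 at exponent 2058.

2058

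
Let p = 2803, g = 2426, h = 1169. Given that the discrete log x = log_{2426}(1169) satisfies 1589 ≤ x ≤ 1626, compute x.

Compute 2426^1589 mod 2803 = 223, then multiply by 2426 repeatedly:
  2426^1589=223  2426^1590=19  2426^1591=1246  2426^1592=1162  2426^1593=1997
  2426^1594=1138  2426^1595=2636  2426^1596=1293  2426^1597=261  2426^1598=2511
  2426^1599=767  2426^1600=2353  2426^1601=1470  2426^1602=804  2426^1603=2419
  2426^1604=1815  2426^1605=2480  2426^1606=1242  2426^1607=2670  2426^1608=2490
  2426^1609=275  2426^1610=36  2426^1611=443  2426^1612=1169
Found 1169 at exponent 1612.

1612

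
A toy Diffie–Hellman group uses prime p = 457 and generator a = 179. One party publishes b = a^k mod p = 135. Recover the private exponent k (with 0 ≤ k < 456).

33

Baby-step giant-step with m = ceil(sqrt(456)) = 22.
Baby table (179^j mod 457 for j=0..21):
  0:1  1:179  2:51  3:446  4:316  5:353  6:121  7:180
  8:230  9:40  10:305  11:212  12:17  13:301  14:410  15:270
  16:345  17:60  18:229  19:318  20:254  21:223
Giant step factor: 179^(-22) ≡ 269 (mod 457).
Scan 135·269^i mod 457 for i = 0, 1, …:
  i=0: 135   i=1: 212
Match at i=1, j=11: k = 1·22 + 11 = 33.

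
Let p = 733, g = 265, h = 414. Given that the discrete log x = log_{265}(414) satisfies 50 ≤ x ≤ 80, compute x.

60

Compute 265^50 mod 733 = 159, then multiply by 265 repeatedly:
  265^50=159  265^51=354  265^52=719  265^53=688  265^54=536
  265^55=571  265^56=317  265^57=443  265^58=115  265^59=422
  265^60=414
Found 414 at exponent 60.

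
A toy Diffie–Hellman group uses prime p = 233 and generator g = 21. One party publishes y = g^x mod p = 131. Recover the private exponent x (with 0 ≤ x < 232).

Baby-step giant-step with m = ceil(sqrt(232)) = 16.
Baby table (21^j mod 233 for j=0..15):
  0:1  1:21  2:208  3:174  4:159  5:77  6:219  7:172
  8:117  9:127  10:104  11:87  12:196  13:155  14:226  15:86
Giant step factor: 21^(-16) ≡ 4 (mod 233).
Scan 131·4^i mod 233 for i = 0, 1, …:
  i=0: 131   i=1: 58   i=2: 232   i=3: 229
  i=4: 217   i=5: 169   i=6: 210   i=7: 141
  i=8: 98   i=9: 159
Match at i=9, j=4: x = 9·16 + 4 = 148.

148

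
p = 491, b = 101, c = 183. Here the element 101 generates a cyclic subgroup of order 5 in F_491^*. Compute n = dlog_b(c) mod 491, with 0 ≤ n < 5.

3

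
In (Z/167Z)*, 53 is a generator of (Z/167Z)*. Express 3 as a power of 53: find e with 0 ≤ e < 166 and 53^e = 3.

Successive powers of 53 modulo 167:
  53^0=1  53^1=53  53^2=137  53^3=80  53^4=65  53^5=105
  53^6=54  53^7=23  53^8=50  53^9=145  53^10=3
So 53^10 ≡ 3 (mod 167), giving e = 10.

10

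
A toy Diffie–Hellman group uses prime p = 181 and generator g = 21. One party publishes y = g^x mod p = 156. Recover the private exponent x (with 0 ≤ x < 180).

102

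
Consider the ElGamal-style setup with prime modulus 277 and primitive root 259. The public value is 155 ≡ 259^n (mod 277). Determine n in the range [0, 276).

Baby-step giant-step with m = ceil(sqrt(276)) = 17.
Baby table (259^j mod 277 for j=0..16):
  0:1  1:259  2:47  3:262  4:270  5:126  6:225  7:105
  8:49  9:226  10:87  11:96  12:211  13:80  14:222  15:159
  16:185
Giant step factor: 259^(-17) ≡ 46 (mod 277).
Scan 155·46^i mod 277 for i = 0, 1, …:
  i=0: 155   i=1: 205   i=2: 12   i=3: 275
  i=4: 185
Match at i=4, j=16: n = 4·17 + 16 = 84.

84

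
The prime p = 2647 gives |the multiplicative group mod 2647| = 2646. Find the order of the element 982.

2646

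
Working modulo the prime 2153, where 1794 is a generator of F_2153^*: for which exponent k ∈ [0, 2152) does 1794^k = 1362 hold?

237

Baby-step giant-step with m = ceil(sqrt(2152)) = 47.
Baby table (1794^j mod 2153 for j=0..46):
  0:1  1:1794  2:1854  3:1844  4:1128  5:1965  6:749  7:234
  8:2114  9:1083  10:896  11:1286  12:1221  13:873  14:931  15:1639
  16:1521  17:823  18:1657  19:1518  20:1900  21:401  22:292  23:669
  24:965  25:198  26:2120  27:1082  28:1255  29:1585  30:1530  31:1898
  32:1119  33:890  34:1287  35:862  36:574  37:622  38:614  39:1333
  40:1572  41:1891  42:1479  43:830  44:1297  45:1578  46:1890
Giant step factor: 1794^(-47) ≡ 1449 (mod 2153).
Scan 1362·1449^i mod 2153 for i = 0, 1, …:
  i=0: 1362   i=1: 1390   i=2: 1055   i=3: 65
  i=4: 1606   i=5: 1854
Match at i=5, j=2: k = 5·47 + 2 = 237.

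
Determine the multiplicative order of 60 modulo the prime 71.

35

The order of 60 must divide p − 1 = 70 = 2 · 5 · 7.
Divisors: 1, 2, 5, 7, 10, 14, 35, 70.
Check each in increasing order: 60^1 ≡ 60;  60^2 ≡ 50;  60^5 ≡ 48;  60^7 ≡ 57;  60^10 ≡ 32;  60^14 ≡ 54;  60^35 ≡ 1.
Smallest exponent giving 1 is 35.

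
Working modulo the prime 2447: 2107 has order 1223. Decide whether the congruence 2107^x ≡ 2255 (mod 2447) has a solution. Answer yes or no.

2255 ∈ ⟨2107⟩ iff 2255^1223 ≡ 1 (mod 2447), since |⟨2107⟩| = 1223.
2255^1223 mod 2447 = 2446.
Since 2446 ≠ 1, 2255 does not lie in the subgroup.

no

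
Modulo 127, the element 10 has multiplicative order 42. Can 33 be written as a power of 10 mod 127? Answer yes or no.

yes

33 ∈ ⟨10⟩ iff 33^42 ≡ 1 (mod 127), since |⟨10⟩| = 42.
33^42 mod 127 = 1.
Since 1 = 1, 33 lies in the subgroup.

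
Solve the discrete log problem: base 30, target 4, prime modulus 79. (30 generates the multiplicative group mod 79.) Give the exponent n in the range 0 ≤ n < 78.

56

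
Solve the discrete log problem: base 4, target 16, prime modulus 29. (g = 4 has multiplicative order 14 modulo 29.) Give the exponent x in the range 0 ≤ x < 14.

2

Successive powers of 4 modulo 29:
  4^0=1  4^1=4  4^2=16
So 4^2 ≡ 16 (mod 29), giving x = 2.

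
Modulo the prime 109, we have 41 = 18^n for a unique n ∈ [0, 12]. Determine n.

Compute 18^0 mod 109 = 1, then multiply by 18 repeatedly:
  18^0=1  18^1=18  18^2=106  18^3=55  18^4=9
  18^5=53  18^6=82  18^7=59  18^8=81  18^9=41
Found 41 at exponent 9.

9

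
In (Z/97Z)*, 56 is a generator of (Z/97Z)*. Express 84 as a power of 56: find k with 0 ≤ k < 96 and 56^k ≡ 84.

85

Baby-step giant-step with m = ceil(sqrt(96)) = 10.
Baby table (56^j mod 97 for j=0..9):
  0:1  1:56  2:32  3:46  4:54  5:17  6:79  7:59
  8:6  9:45
Giant step factor: 56^(-10) ≡ 48 (mod 97).
Scan 84·48^i mod 97 for i = 0, 1, …:
  i=0: 84   i=1: 55   i=2: 21   i=3: 38
  i=4: 78   i=5: 58   i=6: 68   i=7: 63
  i=8: 17
Match at i=8, j=5: k = 8·10 + 5 = 85.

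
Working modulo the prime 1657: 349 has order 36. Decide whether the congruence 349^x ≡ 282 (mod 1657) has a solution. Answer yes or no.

yes

282 ∈ ⟨349⟩ iff 282^36 ≡ 1 (mod 1657), since |⟨349⟩| = 36.
282^36 mod 1657 = 1.
Since 1 = 1, 282 lies in the subgroup.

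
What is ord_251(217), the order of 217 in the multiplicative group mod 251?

The order of 217 must divide p − 1 = 250 = 2 · 5^3.
Divisors: 1, 2, 5, 10, 25, 50, 125, 250.
Check each in increasing order: 217^1 ≡ 217;  217^2 ≡ 152;  217^5 ≡ 94;  217^10 ≡ 51;  217^25 ≡ 20;  217^50 ≡ 149;  217^125 ≡ 1.
Smallest exponent giving 1 is 125.

125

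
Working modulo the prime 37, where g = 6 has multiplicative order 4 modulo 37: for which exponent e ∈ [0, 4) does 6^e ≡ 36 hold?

Successive powers of 6 modulo 37:
  6^0=1  6^1=6  6^2=36
So 6^2 ≡ 36 (mod 37), giving e = 2.

2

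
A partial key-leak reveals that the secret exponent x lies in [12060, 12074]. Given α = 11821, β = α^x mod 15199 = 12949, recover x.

12071

Compute 11821^12060 mod 15199 = 9405, then multiply by 11821 repeatedly:
  11821^12060=9405  11821^12061=11019  11821^12062=169  11821^12063=6680  11821^12064=5475
  11821^12065=2633  11821^12066=12340  11821^12067=6337  11821^12068=9005  11821^12069=9508
  11821^12070=12662  11821^12071=12949
Found 12949 at exponent 12071.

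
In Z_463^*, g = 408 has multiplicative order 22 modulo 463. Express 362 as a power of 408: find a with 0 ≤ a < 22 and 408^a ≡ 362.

10

Successive powers of 408 modulo 463:
  408^0=1  408^1=408  408^2=247  408^3=305  408^4=356  408^5=329
  408^6=425  408^7=238  408^8=337  408^9=448  408^10=362
So 408^10 ≡ 362 (mod 463), giving a = 10.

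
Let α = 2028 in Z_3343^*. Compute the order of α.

3342

The order of 2028 must divide p − 1 = 3342 = 2 · 3 · 557.
Divisors: 1, 2, 3, 6, 557, 1114, 1671, 3342.
Check each in increasing order: 2028^1 ≡ 2028;  2028^2 ≡ 894;  2028^3 ≡ 1126;  2028^6 ≡ 879;  2028^557 ≡ 1425;  2028^1114 ≡ 1424;  2028^1671 ≡ 3342;  2028^3342 ≡ 1.
Smallest exponent giving 1 is 3342.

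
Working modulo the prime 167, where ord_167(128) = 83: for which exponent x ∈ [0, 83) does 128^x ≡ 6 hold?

7

Baby-step giant-step with m = ceil(sqrt(83)) = 10.
Baby table (128^j mod 167 for j=0..9):
  0:1  1:128  2:18  3:133  4:157  5:56  6:154  7:6
  8:100  9:108
Giant step factor: 128^(-10) ≡ 9 (mod 167).
Scan 6·9^i mod 167 for i = 0, 1, …:
  i=0: 6
Match at i=0, j=7: x = 0·10 + 7 = 7.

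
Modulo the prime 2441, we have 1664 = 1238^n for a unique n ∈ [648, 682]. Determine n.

Compute 1238^648 mod 2441 = 1332, then multiply by 1238 repeatedly:
  1238^648=1332  1238^649=1341  1238^650=278  1238^651=2424  1238^652=923
  1238^653=286  1238^654=123  1238^655=932  1238^656=1664
Found 1664 at exponent 656.

656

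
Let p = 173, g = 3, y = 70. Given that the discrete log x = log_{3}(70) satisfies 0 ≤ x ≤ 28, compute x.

Compute 3^0 mod 173 = 1, then multiply by 3 repeatedly:
  3^0=1  3^1=3  3^2=9  3^3=27  3^4=81
  3^5=70
Found 70 at exponent 5.

5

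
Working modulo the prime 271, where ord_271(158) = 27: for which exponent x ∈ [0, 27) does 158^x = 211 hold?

4

Successive powers of 158 modulo 271:
  158^0=1  158^1=158  158^2=32  158^3=178  158^4=211
So 158^4 ≡ 211 (mod 271), giving x = 4.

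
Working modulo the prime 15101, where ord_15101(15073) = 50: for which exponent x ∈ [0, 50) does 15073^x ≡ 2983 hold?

41

Baby-step giant-step with m = ceil(sqrt(50)) = 8.
Baby table (15073^j mod 15101 for j=0..7):
  0:1  1:15073  2:784  3:8250  4:10616  5:4772  6:2293  7:11301
Giant step factor: 15073^(-8) ≡ 7082 (mod 15101).
Scan 2983·7082^i mod 15101 for i = 0, 1, …:
  i=0: 2983   i=1: 14408   i=2: 15100   i=3: 8019
  i=4: 10798   i=5: 15073
Match at i=5, j=1: x = 5·8 + 1 = 41.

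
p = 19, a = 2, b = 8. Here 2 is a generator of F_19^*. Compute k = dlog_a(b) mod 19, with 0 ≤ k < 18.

Successive powers of 2 modulo 19:
  2^0=1  2^1=2  2^2=4  2^3=8
So 2^3 ≡ 8 (mod 19), giving k = 3.

3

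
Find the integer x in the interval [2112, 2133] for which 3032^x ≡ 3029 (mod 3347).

2113

Compute 3032^2112 mod 3347 = 3093, then multiply by 3032 repeatedly:
  3032^2112=3093  3032^2113=3029
Found 3029 at exponent 2113.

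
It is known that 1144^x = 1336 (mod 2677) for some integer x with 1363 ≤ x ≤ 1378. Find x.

1376

Compute 1144^1363 mod 2677 = 1941, then multiply by 1144 repeatedly:
  1144^1363=1941  1144^1364=1271  1144^1365=413  1144^1366=1320  1144^1367=252
  1144^1368=1849  1144^1369=426  1144^1370=130  1144^1371=1485  1144^1372=1622
  1144^1373=407  1144^1374=2487  1144^1375=2154  1144^1376=1336
Found 1336 at exponent 1376.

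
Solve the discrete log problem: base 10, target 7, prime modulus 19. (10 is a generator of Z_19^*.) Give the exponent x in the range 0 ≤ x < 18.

Successive powers of 10 modulo 19:
  10^0=1  10^1=10  10^2=5  10^3=12  10^4=6  10^5=3
  10^6=11  10^7=15  10^8=17  10^9=18  10^10=9  10^11=14
  10^12=7
So 10^12 ≡ 7 (mod 19), giving x = 12.

12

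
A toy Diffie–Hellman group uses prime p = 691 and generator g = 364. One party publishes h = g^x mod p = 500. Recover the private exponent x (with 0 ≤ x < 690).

258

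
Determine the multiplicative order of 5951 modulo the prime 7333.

7332

The order of 5951 must divide p − 1 = 7332 = 2^2 · 3 · 13 · 47.
Divisors: 1, 2, 3, 4, 6, 12, 13, 26, 39, 47, 52, 78, 94, 141, 156, 188, 282, 564, 611, 1222, 1833, 2444, 3666, 7332.
Check each in increasing order: 5951^1 ≡ 5951;  5951^2 ≡ 3344;  5951^3 ≡ 5715;  5951^4 ≡ 6844;  5951^6 ≡ 43;  5951^12 ≡ 1849;  5951^13 ≡ 3899;  5951^26 ≡ 892;  5951^39 ≡ 2066;  5951^47 ≡ 7109;  5951^52 ≡ 3700;  5951^78 ≡ 550;  5951^94 ≡ 6178;  5951^141 ≡ 2065;  5951^156 ≡ 1847;  5951^188 ≡ 6752;  5951^282 ≡ 3752;  5951^564 ≡ 5477;  5951^611 ≡ 5096;  5951^1222 ≡ 3063;  5951^1833 ≡ 4424;  5951^2444 ≡ 3062;  5951^3666 ≡ 7332;  5951^7332 ≡ 1.
Smallest exponent giving 1 is 7332.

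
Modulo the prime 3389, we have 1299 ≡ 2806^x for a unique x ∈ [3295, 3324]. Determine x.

3295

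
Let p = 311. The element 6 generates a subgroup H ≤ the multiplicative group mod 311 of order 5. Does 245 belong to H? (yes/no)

⟨6⟩ has order 5; its elements mod 311 are {1, 6, 36, 52, 216}.
245 is not in this set.

no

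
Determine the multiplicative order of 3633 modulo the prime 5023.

The order of 3633 must divide p − 1 = 5022 = 2 · 3^4 · 31.
Divisors: 1, 2, 3, 6, 9, 18, 27, 31, 54, 62, 81, 93, 162, 186, 279, 558, 837, 1674, 2511, 5022.
Check each in increasing order: 3633^1 ≡ 3633;  3633^2 ≡ 3268;  3633^3 ≡ 3295;  3633^6 ≡ 2322;  3633^9 ≡ 961;  3633^18 ≡ 4312;  3633^27 ≡ 4880;  3633^31 ≡ 3203;  3633^54 ≡ 357;  3633^62 ≡ 2243;  3633^81 ≡ 4202;  3633^93 ≡ 1439;  3633^162 ≡ 959;  3633^186 ≡ 1245;  3633^279 ≡ 3367;  3633^558 ≡ 4801;  3633^837 ≡ 953;  3633^1674 ≡ 4069;  3633^2511 ≡ 1.
Smallest exponent giving 1 is 2511.

2511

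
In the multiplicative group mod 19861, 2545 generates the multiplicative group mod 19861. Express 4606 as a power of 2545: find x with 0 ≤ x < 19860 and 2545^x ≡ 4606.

1795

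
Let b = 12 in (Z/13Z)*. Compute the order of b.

2

The order of 12 must divide p − 1 = 12 = 2^2 · 3.
Divisors: 1, 2, 3, 4, 6, 12.
Check each in increasing order: 12^1 ≡ 12;  12^2 ≡ 1.
Smallest exponent giving 1 is 2.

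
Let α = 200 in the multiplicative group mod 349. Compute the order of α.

348

The order of 200 must divide p − 1 = 348 = 2^2 · 3 · 29.
Divisors: 1, 2, 3, 4, 6, 12, 29, 58, 87, 116, 174, 348.
Check each in increasing order: 200^1 ≡ 200;  200^2 ≡ 214;  200^3 ≡ 222;  200^4 ≡ 77;  200^6 ≡ 75;  200^12 ≡ 41;  200^29 ≡ 325;  200^58 ≡ 227;  200^87 ≡ 136;  200^116 ≡ 226;  200^174 ≡ 348;  200^348 ≡ 1.
Smallest exponent giving 1 is 348.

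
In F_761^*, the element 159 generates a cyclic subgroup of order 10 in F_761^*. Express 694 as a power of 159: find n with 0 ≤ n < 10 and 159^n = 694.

9

Successive powers of 159 modulo 761:
  159^0=1  159^1=159  159^2=168  159^3=77  159^4=67  159^5=760
  159^6=602  159^7=593  159^8=684  159^9=694
So 159^9 ≡ 694 (mod 761), giving n = 9.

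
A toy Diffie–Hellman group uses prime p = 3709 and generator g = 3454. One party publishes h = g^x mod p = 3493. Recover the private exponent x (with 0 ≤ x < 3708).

1131

Baby-step giant-step with m = ceil(sqrt(3708)) = 61.
Baby table (3454^j mod 3709 for j=0..60):
  0:1  1:3454  2:1972  3:1564  4:1752  5:2029  6:1865  7:2886
  8:2161  9:1586  10:3560  11:905  12:2892  13:631  14:2291  15:1817
  16:290  17:230  18:694  19:1062  20:3656  21:2388  22:3045  23:2415
  24:3578  25:24  26:1298  27:2820  28:446  29:1249  30:479  31:252
  32:2502  33:3647  34:974  35:133  36:3175  37:2646  38:308  39:3058
  40:2809  41:3251  42:1811  43:1820  44:3234  45:2437  46:1677  47:2609
  48:2325  49:565  50:576  51:1480  52:918  53:3286  54:304  55:369
  56:2339  57:704  58:2221  59:1122  60:3192
Giant step factor: 3454^(-61) ≡ 1636 (mod 3709).
Scan 3493·1636^i mod 3709 for i = 0, 1, …:
  i=0: 3493   i=1: 2688   i=2: 2403   i=3: 3477
  i=4: 2475   i=5: 2581   i=6: 1674   i=7: 1422
  i=8: 849   i=9: 1798     …   i=17: 866
  i=18: 3647
Match at i=18, j=33: x = 18·61 + 33 = 1131.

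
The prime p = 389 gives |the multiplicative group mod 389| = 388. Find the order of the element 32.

The order of 32 must divide p − 1 = 388 = 2^2 · 97.
Divisors: 1, 2, 4, 97, 194, 388.
Check each in increasing order: 32^1 ≡ 32;  32^2 ≡ 246;  32^4 ≡ 221;  32^97 ≡ 115;  32^194 ≡ 388;  32^388 ≡ 1.
Smallest exponent giving 1 is 388.

388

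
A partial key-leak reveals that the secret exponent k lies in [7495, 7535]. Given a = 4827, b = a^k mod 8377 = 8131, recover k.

7499

Compute 4827^7495 mod 8377 = 4218, then multiply by 4827 repeatedly:
  4827^7495=4218  4827^7496=4176  4827^7497=2490  4827^7498=6612  4827^7499=8131
Found 8131 at exponent 7499.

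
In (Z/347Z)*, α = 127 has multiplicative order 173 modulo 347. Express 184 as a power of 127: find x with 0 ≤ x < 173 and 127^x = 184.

57

Baby-step giant-step with m = ceil(sqrt(173)) = 14.
Baby table (127^j mod 347 for j=0..13):
  0:1  1:127  2:167  3:42  4:129  5:74  6:29  7:213
  8:332  9:177  10:271  11:64  12:147  13:278
Giant step factor: 127^(-14) ≡ 138 (mod 347).
Scan 184·138^i mod 347 for i = 0, 1, …:
  i=0: 184   i=1: 61   i=2: 90   i=3: 275
  i=4: 127
Match at i=4, j=1: x = 4·14 + 1 = 57.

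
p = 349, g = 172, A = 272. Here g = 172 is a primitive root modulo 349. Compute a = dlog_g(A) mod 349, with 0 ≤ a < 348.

Baby-step giant-step with m = ceil(sqrt(348)) = 19.
Baby table (172^j mod 349 for j=0..18):
  0:1  1:172  2:268  3:28  4:279  5:175  6:86  7:134
  8:14  9:314  10:262  11:43  12:67  13:7  14:157  15:131
  16:196  17:208  18:178
Giant step factor: 172^(-19) ≡ 309 (mod 349).
Scan 272·309^i mod 349 for i = 0, 1, …:
  i=0: 272   i=1: 288   i=2: 346   i=3: 120
  i=4: 86
Match at i=4, j=6: a = 4·19 + 6 = 82.

82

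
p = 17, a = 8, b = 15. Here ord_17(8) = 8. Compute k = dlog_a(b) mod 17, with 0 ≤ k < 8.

Successive powers of 8 modulo 17:
  8^0=1  8^1=8  8^2=13  8^3=2  8^4=16  8^5=9
  8^6=4  8^7=15
So 8^7 ≡ 15 (mod 17), giving k = 7.

7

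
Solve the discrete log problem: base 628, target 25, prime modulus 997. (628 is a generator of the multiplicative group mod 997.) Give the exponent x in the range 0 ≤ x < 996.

414

Baby-step giant-step with m = ceil(sqrt(996)) = 32.
Baby table (628^j mod 997 for j=0..31):
  0:1  1:628  2:569  3:406  4:733  5:707  6:331  7:492
  8:903  9:788  10:352  11:719  12:888  13:341  14:790  15:611
  16:860  17:703  18:810  19:210  20:276  21:847  22:515  23:392
  24:914  25:717  26:629  27:200  28:975  29:142  30:443  31:41
Giant step factor: 628^(-32) ≡ 212 (mod 997).
Scan 25·212^i mod 997 for i = 0, 1, …:
  i=0: 25   i=1: 315   i=2: 978   i=3: 957
  i=4: 493   i=5: 828   i=6: 64   i=7: 607
  i=8: 71   i=9: 97   i=10: 624   i=11: 684
  i=12: 443
Match at i=12, j=30: x = 12·32 + 30 = 414.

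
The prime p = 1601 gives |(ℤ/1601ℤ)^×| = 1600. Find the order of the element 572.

800

The order of 572 must divide p − 1 = 1600 = 2^6 · 5^2.
Divisors: 1, 2, 4, 5, 8, 10, 16, 20, 25, 32, 40, 50, 64, 80, 100, 160, 200, 320, 400, 800, 1600.
Check each in increasing order: 572^1 ≡ 572;  572^2 ≡ 580;  572^4 ≡ 190;  572^5 ≡ 1413;  572^8 ≡ 878;  572^10 ≡ 122;  572^16 ≡ 803;  572^20 ≡ 475;  572^25 ≡ 356;  572^32 ≡ 1207;  572^40 ≡ 1485;  572^50 ≡ 257;  572^64 ≡ 1540;  572^80 ≡ 648;  572^100 ≡ 408;  572^160 ≡ 442;  572^200 ≡ 1561;  572^320 ≡ 42;  572^400 ≡ 1600;  572^800 ≡ 1.
Smallest exponent giving 1 is 800.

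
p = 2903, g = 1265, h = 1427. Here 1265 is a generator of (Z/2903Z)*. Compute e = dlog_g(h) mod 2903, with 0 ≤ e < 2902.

Baby-step giant-step with m = ceil(sqrt(2902)) = 54.
Baby table (1265^j mod 2903 for j=0..53):
  0:1  1:1265  2:672  3:2404  4:1619  5:1420  6:2246  7:2056
  8:2655  9:2707  10:1718  11:1826  12:2005  13:2006  14:368  15:1040
  16:541  17:2160  18:677  19:20  20:2076  21:1828  22:1632  23:447
  24:2273  25:1375  26:478  27:846  28:1886  29:2427  30:1684  31:2361
  32:2381  33:1554  34:479  35:2111  36:2558  37:1928  38:400  39:878
  40:1724  41:707  42:231  43:1915  44:1373  45:851  46:2405  47:2884
  48:2092  49:1747  50:772  51:1172  52:2050  53:871
Giant step factor: 1265^(-54) ≡ 1790 (mod 2903).
Scan 1427·1790^i mod 2903 for i = 0, 1, …:
  i=0: 1427   i=1: 2593   i=2: 2476   i=3: 2062
  i=4: 1267   i=5: 687   i=6: 1761   i=7: 2435
  i=8: 1247   i=9: 2626     …   i=48: 1819
  i=49: 1747
Match at i=49, j=49: e = 49·54 + 49 = 2695.

2695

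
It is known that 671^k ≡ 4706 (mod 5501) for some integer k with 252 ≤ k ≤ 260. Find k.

253

Compute 671^252 mod 5501 = 2819, then multiply by 671 repeatedly:
  671^252=2819  671^253=4706
Found 4706 at exponent 253.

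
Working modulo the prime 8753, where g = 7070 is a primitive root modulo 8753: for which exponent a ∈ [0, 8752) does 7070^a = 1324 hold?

5121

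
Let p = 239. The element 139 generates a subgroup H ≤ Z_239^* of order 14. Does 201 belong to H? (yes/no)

201 ∈ ⟨139⟩ iff 201^14 ≡ 1 (mod 239), since |⟨139⟩| = 14.
201^14 mod 239 = 1.
Since 1 = 1, 201 lies in the subgroup.

yes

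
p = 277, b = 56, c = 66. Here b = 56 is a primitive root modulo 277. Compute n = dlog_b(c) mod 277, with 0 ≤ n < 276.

114

Baby-step giant-step with m = ceil(sqrt(276)) = 17.
Baby table (56^j mod 277 for j=0..16):
  0:1  1:56  2:89  3:275  4:165  5:99  6:4  7:224
  8:79  9:269  10:106  11:119  12:16  13:65  14:39  15:245
  16:147
Giant step factor: 56^(-17) ≡ 174 (mod 277).
Scan 66·174^i mod 277 for i = 0, 1, …:
  i=0: 66   i=1: 127   i=2: 215   i=3: 15
  i=4: 117   i=5: 137   i=6: 16
Match at i=6, j=12: n = 6·17 + 12 = 114.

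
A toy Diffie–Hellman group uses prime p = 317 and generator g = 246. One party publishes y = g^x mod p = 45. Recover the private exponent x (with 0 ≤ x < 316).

Baby-step giant-step with m = ceil(sqrt(316)) = 18.
Baby table (246^j mod 317 for j=0..17):
  0:1  1:246  2:286  3:299  4:10  5:241  6:7  7:137
  8:100  9:191  10:70  11:102  12:49  13:8  14:66  15:69
  16:173  17:80
Giant step factor: 246^(-18) ≡ 61 (mod 317).
Scan 45·61^i mod 317 for i = 0, 1, …:
  i=0: 45   i=1: 209   i=2: 69
Match at i=2, j=15: x = 2·18 + 15 = 51.

51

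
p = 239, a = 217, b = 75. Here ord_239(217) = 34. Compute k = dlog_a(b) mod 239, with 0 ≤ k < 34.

Successive powers of 217 modulo 239:
  217^0=1  217^1=217  217^2=6  217^3=107  217^4=36  217^5=164
  217^6=216  217^7=28  217^8=101  217^9=168  217^10=128  217^11=52
  217^12=51  217^13=73  217^14=67  217^15=199  217^16=163  217^17=238
  217^18=22  217^19=233  217^20=132  217^21=203  217^22=75
So 217^22 ≡ 75 (mod 239), giving k = 22.

22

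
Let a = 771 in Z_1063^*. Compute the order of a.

354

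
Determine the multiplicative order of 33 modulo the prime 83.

The order of 33 must divide p − 1 = 82 = 2 · 41.
Divisors: 1, 2, 41, 82.
Check each in increasing order: 33^1 ≡ 33;  33^2 ≡ 10;  33^41 ≡ 1.
Smallest exponent giving 1 is 41.

41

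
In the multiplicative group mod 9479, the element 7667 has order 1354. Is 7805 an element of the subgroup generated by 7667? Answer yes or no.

no

7805 ∈ ⟨7667⟩ iff 7805^1354 ≡ 1 (mod 9479), since |⟨7667⟩| = 1354.
7805^1354 mod 9479 = 5925.
Since 5925 ≠ 1, 7805 does not lie in the subgroup.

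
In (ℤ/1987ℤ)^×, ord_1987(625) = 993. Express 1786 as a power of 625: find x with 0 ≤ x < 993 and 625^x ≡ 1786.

193

Baby-step giant-step with m = ceil(sqrt(993)) = 32.
Baby table (625^j mod 1987 for j=0..31):
  0:1  1:625  2:1173  3:1909  4:925  5:1895  6:123  7:1369
  8:1215  9:341  10:516  11:606  12:1220  13:1479  14:420  15:216
  16:1871  17:1019  18:1035  19:1100  20:1985  21:737  22:1628  23:156
  24:137  25:184  26:1741  27:1236  28:1544  29:1305  30:955  31:775
Giant step factor: 625^(-32) ≡ 1794 (mod 1987).
Scan 1786·1794^i mod 1987 for i = 0, 1, …:
  i=0: 1786   i=1: 1040   i=2: 1954   i=3: 408
  i=4: 736   i=5: 1016   i=6: 625
Match at i=6, j=1: x = 6·32 + 1 = 193.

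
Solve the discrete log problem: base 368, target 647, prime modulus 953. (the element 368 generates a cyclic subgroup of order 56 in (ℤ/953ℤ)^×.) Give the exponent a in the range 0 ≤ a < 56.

Baby-step giant-step with m = ceil(sqrt(56)) = 8.
Baby table (368^j mod 953 for j=0..7):
  0:1  1:368  2:98  3:803  4:74  5:548  6:581  7:336
Giant step factor: 368^(-8) ≡ 508 (mod 953).
Scan 647·508^i mod 953 for i = 0, 1, …:
  i=0: 647   i=1: 844   i=2: 855   i=3: 725
  i=4: 442   i=5: 581
Match at i=5, j=6: a = 5·8 + 6 = 46.

46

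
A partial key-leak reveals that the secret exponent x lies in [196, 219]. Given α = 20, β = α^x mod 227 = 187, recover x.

201

Compute 20^196 mod 227 = 26, then multiply by 20 repeatedly:
  20^196=26  20^197=66  20^198=185  20^199=68  20^200=225
  20^201=187
Found 187 at exponent 201.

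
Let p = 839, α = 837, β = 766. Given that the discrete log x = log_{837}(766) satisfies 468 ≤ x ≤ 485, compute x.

Compute 837^468 mod 839 = 787, then multiply by 837 repeatedly:
  837^468=787  837^469=104  837^470=631  837^471=416  837^472=7
  837^473=825  837^474=28  837^475=783  837^476=112  837^477=615
  837^478=448  837^479=782  837^480=114  837^481=611  837^482=456
  837^483=766
Found 766 at exponent 483.

483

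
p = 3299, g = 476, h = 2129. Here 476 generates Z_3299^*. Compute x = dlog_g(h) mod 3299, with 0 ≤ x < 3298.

636

Baby-step giant-step with m = ceil(sqrt(3298)) = 58.
Baby table (476^j mod 3299 for j=0..57):
  0:1  1:476  2:2244  3:2567  4:1262  5:294  6:1386  7:3235
  8:2526  9:1540  10:662  11:1707  12:978  13:369  14:797  15:3286
  16:410  17:519  18:2918  19:89  20:2776  21:1776  22:832  23:152
  24:3073  25:1291  26:902  27:482  28:1801  29:2835  30:169  31:1268
  32:3150  33:1654  34:2142  35:201  36:5  37:2380  38:1323  39:2938
  40:3011  41:1470  42:332  43:2979  44:2733  45:1102  46:11  47:1937
  48:1591  49:1845  50:686  51:3234  52:2050  53:2595  54:1394  55:445
  56:684  57:2282
Giant step factor: 476^(-58) ≡ 2935 (mod 3299).
Scan 2129·2935^i mod 3299 for i = 0, 1, …:
  i=0: 2129   i=1: 309   i=2: 2989   i=3: 674
  i=4: 2089   i=5: 1673   i=6: 1343   i=7: 2699
  i=8: 666   i=9: 1702   i=10: 684
Match at i=10, j=56: x = 10·58 + 56 = 636.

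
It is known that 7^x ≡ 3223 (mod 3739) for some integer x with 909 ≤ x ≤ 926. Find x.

913

Compute 7^909 mod 3739 = 1610, then multiply by 7 repeatedly:
  7^909=1610  7^910=53  7^911=371  7^912=2597  7^913=3223
Found 3223 at exponent 913.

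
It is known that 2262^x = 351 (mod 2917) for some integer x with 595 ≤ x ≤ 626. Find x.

Compute 2262^595 mod 2917 = 2760, then multiply by 2262 repeatedly:
  2262^595=2760  2262^596=740  2262^597=2439  2262^598=971  2262^599=2818
  2262^600=671  2262^601=962  2262^602=2879  2262^603=1554  2262^604=163
  2262^605=1164  2262^606=1834  2262^607=534  2262^608=270  2262^609=1087
  2262^610=2680  2262^611=634  2262^612=1861  2262^613=351
Found 351 at exponent 613.

613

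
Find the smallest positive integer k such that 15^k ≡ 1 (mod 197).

The order of 15 must divide p − 1 = 196 = 2^2 · 7^2.
Divisors: 1, 2, 4, 7, 14, 28, 49, 98, 196.
Check each in increasing order: 15^1 ≡ 15;  15^2 ≡ 28;  15^4 ≡ 193;  15^7 ≡ 93;  15^14 ≡ 178;  15^28 ≡ 164;  15^49 ≡ 196;  15^98 ≡ 1.
Smallest exponent giving 1 is 98.

98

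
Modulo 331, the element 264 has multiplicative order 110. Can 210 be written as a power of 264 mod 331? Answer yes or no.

no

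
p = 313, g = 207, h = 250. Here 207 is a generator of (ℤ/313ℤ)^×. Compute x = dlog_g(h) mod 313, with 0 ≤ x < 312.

133

Baby-step giant-step with m = ceil(sqrt(312)) = 18.
Baby table (207^j mod 313 for j=0..17):
  0:1  1:207  2:281  3:262  4:85  5:67  6:97  7:47
  8:26  9:61  10:107  11:239  12:19  13:177  14:18  15:283
  16:50  17:21
Giant step factor: 207^(-18) ≡ 152 (mod 313).
Scan 250·152^i mod 313 for i = 0, 1, …:
  i=0: 250   i=1: 127   i=2: 211   i=3: 146
  i=4: 282   i=5: 296   i=6: 233   i=7: 47
Match at i=7, j=7: x = 7·18 + 7 = 133.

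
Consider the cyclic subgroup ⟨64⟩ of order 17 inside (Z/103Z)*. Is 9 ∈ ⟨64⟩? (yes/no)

yes

⟨64⟩ has order 17; its elements mod 103 are {1, 8, 9, 13, 14, 23, 30, 34, 61, 64, 66, 72, 76, 79, 81, 93, 100}.
9 is in this set.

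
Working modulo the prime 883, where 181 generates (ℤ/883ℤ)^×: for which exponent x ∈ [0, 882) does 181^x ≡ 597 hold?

Baby-step giant-step with m = ceil(sqrt(882)) = 30.
Baby table (181^j mod 883 for j=0..29):
  0:1  1:181  2:90  3:396  4:153  5:320  6:525  7:544
  8:451  9:395  10:855  11:230  12:129  13:391  14:131  15:753
  16:311  17:662  18:617  19:419  20:784  21:624  22:803  23:531
  24:747  25:108  26:122  27:7  28:384  29:630
Giant step factor: 181^(-30) ≡ 682 (mod 883).
Scan 597·682^i mod 883 for i = 0, 1, …:
  i=0: 597   i=1: 91   i=2: 252   i=3: 562
  i=4: 62   i=5: 783   i=6: 674   i=7: 508
  i=8: 320
Match at i=8, j=5: x = 8·30 + 5 = 245.

245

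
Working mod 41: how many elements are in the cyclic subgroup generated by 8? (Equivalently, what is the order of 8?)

20

The order of 8 must divide p − 1 = 40 = 2^3 · 5.
Divisors: 1, 2, 4, 5, 8, 10, 20, 40.
Check each in increasing order: 8^1 ≡ 8;  8^2 ≡ 23;  8^4 ≡ 37;  8^5 ≡ 9;  8^8 ≡ 16;  8^10 ≡ 40;  8^20 ≡ 1.
Smallest exponent giving 1 is 20.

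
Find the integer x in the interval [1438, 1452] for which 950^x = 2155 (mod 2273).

1439

Compute 950^1438 mod 2273 = 1713, then multiply by 950 repeatedly:
  950^1438=1713  950^1439=2155
Found 2155 at exponent 1439.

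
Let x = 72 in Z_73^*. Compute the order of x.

2

The order of 72 must divide p − 1 = 72 = 2^3 · 3^2.
Divisors: 1, 2, 3, 4, 6, 8, 9, 12, 18, 24, 36, 72.
Check each in increasing order: 72^1 ≡ 72;  72^2 ≡ 1.
Smallest exponent giving 1 is 2.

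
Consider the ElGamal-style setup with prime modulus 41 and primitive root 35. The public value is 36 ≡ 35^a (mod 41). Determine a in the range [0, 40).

Successive powers of 35 modulo 41:
  35^0=1  35^1=35  35^2=36
So 35^2 ≡ 36 (mod 41), giving a = 2.

2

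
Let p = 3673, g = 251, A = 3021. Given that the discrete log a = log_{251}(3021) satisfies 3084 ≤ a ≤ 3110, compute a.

3102

Compute 251^3084 mod 3673 = 2805, then multiply by 251 repeatedly:
  251^3084=2805  251^3085=2512  251^3086=2429  251^3087=3634  251^3088=1230
  251^3089=198  251^3090=1949  251^3091=690  251^3092=559  251^3093=735
  251^3094=835  251^3095=224  251^3096=1129  251^3097=558  251^3098=484
  251^3099=275  251^3100=2911  251^3101=3407  251^3102=3021
Found 3021 at exponent 3102.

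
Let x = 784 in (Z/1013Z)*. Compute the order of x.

The order of 784 must divide p − 1 = 1012 = 2^2 · 11 · 23.
Divisors: 1, 2, 4, 11, 22, 23, 44, 46, 92, 253, 506, 1012.
Check each in increasing order: 784^1 ≡ 784;  784^2 ≡ 778;  784^4 ≡ 523;  784^11 ≡ 368;  784^22 ≡ 695;  784^23 ≡ 899;  784^44 ≡ 837;  784^46 ≡ 840;  784^92 ≡ 552;  784^253 ≡ 1012;  784^506 ≡ 1.
Smallest exponent giving 1 is 506.

506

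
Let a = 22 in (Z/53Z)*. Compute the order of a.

52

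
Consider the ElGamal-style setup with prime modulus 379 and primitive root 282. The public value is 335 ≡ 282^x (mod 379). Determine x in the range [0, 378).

Baby-step giant-step with m = ceil(sqrt(378)) = 20.
Baby table (282^j mod 379 for j=0..19):
  0:1  1:282  2:313  3:338  4:187  5:53  6:165  7:292
  8:101  9:57  10:156  11:28  12:316  13:47  14:368  15:309
  16:347  17:72  18:217  19:175
Giant step factor: 282^(-20) ≡ 289 (mod 379).
Scan 335·289^i mod 379 for i = 0, 1, …:
  i=0: 335   i=1: 170   i=2: 239   i=3: 93
  i=4: 347
Match at i=4, j=16: x = 4·20 + 16 = 96.

96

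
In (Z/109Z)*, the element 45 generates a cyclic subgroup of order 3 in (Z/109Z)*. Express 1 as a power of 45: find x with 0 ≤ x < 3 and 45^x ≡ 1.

Successive powers of 45 modulo 109:
  45^0=1
So 45^0 ≡ 1 (mod 109), giving x = 0.

0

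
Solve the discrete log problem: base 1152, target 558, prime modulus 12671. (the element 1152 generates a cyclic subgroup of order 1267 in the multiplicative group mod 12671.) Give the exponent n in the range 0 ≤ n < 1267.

338

Baby-step giant-step with m = ceil(sqrt(1267)) = 36.
Baby table (1152^j mod 12671 for j=0..35):
  0:1  1:1152  2:9320  3:4303  4:2695  5:245  6:3478  7:2620
  8:2542  9:1383  10:9341  11:3153  12:8350  13:1911  14:9389  15:7765
  16:12225  17:5719  18:12039  19:6854  20:1775  21:4769  22:7345  23:9883
  24:6658  25:4061  26:2673  27:243  28:1174  29:9322  30:6607  31:8664
  32:8851  33:8868  34:3110  35:9498
Giant step factor: 1152^(-36) ≡ 9652 (mod 12671).
Scan 558·9652^i mod 12671 for i = 0, 1, …:
  i=0: 558   i=1: 641   i=2: 3484   i=3: 11405
  i=4: 8083   i=5: 1769   i=6: 6551   i=7: 1962
  i=8: 6750   i=9: 9389
Match at i=9, j=14: n = 9·36 + 14 = 338.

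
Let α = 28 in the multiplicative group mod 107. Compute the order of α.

The order of 28 must divide p − 1 = 106 = 2 · 53.
Divisors: 1, 2, 53, 106.
Check each in increasing order: 28^1 ≡ 28;  28^2 ≡ 35;  28^53 ≡ 106;  28^106 ≡ 1.
Smallest exponent giving 1 is 106.

106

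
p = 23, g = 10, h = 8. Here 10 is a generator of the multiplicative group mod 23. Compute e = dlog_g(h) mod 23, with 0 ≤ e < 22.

Successive powers of 10 modulo 23:
  10^0=1  10^1=10  10^2=8
So 10^2 ≡ 8 (mod 23), giving e = 2.

2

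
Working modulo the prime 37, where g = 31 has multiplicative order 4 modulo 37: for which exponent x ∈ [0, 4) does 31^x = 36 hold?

2

Successive powers of 31 modulo 37:
  31^0=1  31^1=31  31^2=36
So 31^2 ≡ 36 (mod 37), giving x = 2.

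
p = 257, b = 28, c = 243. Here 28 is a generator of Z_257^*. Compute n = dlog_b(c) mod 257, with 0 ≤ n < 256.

Successive powers of 28 modulo 257:
  28^0=1  28^1=28  28^2=13  28^3=107  28^4=169  28^5=106
  28^6=141  28^7=93  28^8=34  28^9=181  28^10=185  28^11=40
  28^12=92  28^13=6  28^14=168  28^15=78  28^16=128  28^17=243
So 28^17 ≡ 243 (mod 257), giving n = 17.

17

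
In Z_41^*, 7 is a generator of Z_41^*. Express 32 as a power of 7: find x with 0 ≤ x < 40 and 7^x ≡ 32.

30

Successive powers of 7 modulo 41:
  7^0=1  7^1=7  7^2=8  7^3=15  7^4=23  7^5=38
  7^6=20  7^7=17  7^8=37  7^9=13  7^10=9  7^11=22
  7^12=31  7^13=12  7^14=2  7^15=14  7^16=16  7^17=30
  7^18=5  7^19=35  7^20=40  7^21=34  7^22=33  7^23=26
  7^24=18  7^25=3  7^26=21  7^27=24  7^28=4  7^29=28
  7^30=32
So 7^30 ≡ 32 (mod 41), giving x = 30.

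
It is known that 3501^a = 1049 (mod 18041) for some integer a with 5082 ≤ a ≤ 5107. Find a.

5084

Compute 3501^5082 mod 18041 = 7741, then multiply by 3501 repeatedly:
  3501^5082=7741  3501^5083=3659  3501^5084=1049
Found 1049 at exponent 5084.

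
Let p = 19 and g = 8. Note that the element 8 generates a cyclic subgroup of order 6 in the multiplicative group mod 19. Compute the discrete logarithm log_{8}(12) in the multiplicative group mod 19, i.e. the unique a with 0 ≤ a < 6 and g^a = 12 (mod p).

Successive powers of 8 modulo 19:
  8^0=1  8^1=8  8^2=7  8^3=18  8^4=11  8^5=12
So 8^5 ≡ 12 (mod 19), giving a = 5.

5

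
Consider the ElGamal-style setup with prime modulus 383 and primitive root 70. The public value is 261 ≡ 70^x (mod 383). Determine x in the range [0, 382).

118

Baby-step giant-step with m = ceil(sqrt(382)) = 20.
Baby table (70^j mod 383 for j=0..19):
  0:1  1:70  2:304  3:215  4:113  5:250  6:265  7:166
  8:130  9:291  10:71  11:374  12:136  13:328  14:363  15:132
  16:48  17:296  18:38  19:362
Giant step factor: 70^(-20) ≡ 278 (mod 383).
Scan 261·278^i mod 383 for i = 0, 1, …:
  i=0: 261   i=1: 171   i=2: 46   i=3: 149
  i=4: 58   i=5: 38
Match at i=5, j=18: x = 5·20 + 18 = 118.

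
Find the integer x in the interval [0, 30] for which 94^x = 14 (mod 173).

20

Compute 94^0 mod 173 = 1, then multiply by 94 repeatedly:
  94^0=1  94^1=94  94^2=13  94^3=11  94^4=169
  94^5=143  94^6=121  94^7=129  94^8=16  94^9=120
  94^10=35  94^11=3  94^12=109  94^13=39  94^14=33
  94^15=161  94^16=83  94^17=17  94^18=41  94^19=48
  94^20=14
Found 14 at exponent 20.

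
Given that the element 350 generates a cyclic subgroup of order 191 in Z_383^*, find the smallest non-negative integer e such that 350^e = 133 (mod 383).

25

Baby-step giant-step with m = ceil(sqrt(191)) = 14.
Baby table (350^j mod 383 for j=0..13):
  0:1  1:350  2:323  3:65  4:153  5:313  6:12  7:370
  8:46  9:14  10:304  11:309  12:144  13:227
Giant step factor: 350^(-14) ≡ 34 (mod 383).
Scan 133·34^i mod 383 for i = 0, 1, …:
  i=0: 133   i=1: 309
Match at i=1, j=11: e = 1·14 + 11 = 25.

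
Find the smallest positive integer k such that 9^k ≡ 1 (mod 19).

9

The order of 9 must divide p − 1 = 18 = 2 · 3^2.
Divisors: 1, 2, 3, 6, 9, 18.
Check each in increasing order: 9^1 ≡ 9;  9^2 ≡ 5;  9^3 ≡ 7;  9^6 ≡ 11;  9^9 ≡ 1.
Smallest exponent giving 1 is 9.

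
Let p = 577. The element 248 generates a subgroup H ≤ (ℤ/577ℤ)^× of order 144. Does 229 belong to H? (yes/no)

229 ∈ ⟨248⟩ iff 229^144 ≡ 1 (mod 577), since |⟨248⟩| = 144.
229^144 mod 577 = 24.
Since 24 ≠ 1, 229 does not lie in the subgroup.

no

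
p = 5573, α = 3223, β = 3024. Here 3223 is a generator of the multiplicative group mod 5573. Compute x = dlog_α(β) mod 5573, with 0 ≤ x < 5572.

81

Baby-step giant-step with m = ceil(sqrt(5572)) = 75.
Baby table (3223^j mod 5573 for j=0..74):
  0:1  1:3223  2:5230  3:3538  4:616  5:1380  6:486  7:365
  8:492  9:2984  10:4007  11:1920  12:2130  13:4627  14:5046  15:1244
  16:2425  17:2429  18:4175  19:2803  20:236  21:2700  22:2647  23:4591
  24:478  25:2446  26:3236  27:2545  28:4652  29:2026  30:3815  31:1707
  32:1110  33:5237  34:3807  35:3788  36:3854  37:4798  38:4452  39:3894
  40:5539  41:1878  42:516  43:2314  44:1348  45:3237  46:195  47:4309
  48:5564  49:4431  50:3087  51:1596  52:29  53:4299  54:1199  55:2288
  56:1145  57:1009  58:2948  59:5012  60:3122  61:2941  62:4743  63:5523
  64:467  65:431  66:1436  67:2638  68:3449  69:3565  70:4042  71:3265
  72:1271  73:278  74:4314
Giant step factor: 3223^(-75) ≡ 1891 (mod 5573).
Scan 3024·1891^i mod 5573 for i = 0, 1, …:
  i=0: 3024   i=1: 486
Match at i=1, j=6: x = 1·75 + 6 = 81.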